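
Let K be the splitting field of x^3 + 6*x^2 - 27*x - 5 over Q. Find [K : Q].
3

The degree of the splitting field over Q equals the order of the Galois group, so first determine the group. The polynomial is an irreducible cubic over Q and its discriminant is 123201 = 351^2, a perfect square. For an irreducible cubic, a square discriminant forces the Galois group to be A_3, the cyclic group of order 3. The Galois group C_3 (3T1) has order 3, so the splitting field has degree 3 over Q.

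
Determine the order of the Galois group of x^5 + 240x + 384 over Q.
20

The degree of the splitting field over Q equals the order of the Galois group, so first determine the group. The polynomial f is an irreducible quintic over Q, so G = Gal(f/Q) is a transitive subgroup of S_5: one of C_5 (5T1, order 5), D_5 (5T2, order 10), F_20 (5T3, order 20), A_5 (5T4, order 60) or S_5 (5T5, order 120). The discriminant of f is 271790899200000, which is not a perfect square, so G is not contained in A_5. The transitive groups of degree 5 not contained in A_5 are: F_20 (5T3, order 20), S_5 (5T5, order 120). By Dedekind's theorem, for a prime p not dividing disc(f) the degrees of the irreducible factors of f mod p form the cycle type of an element of G. Factoring f modulo the 18 such primes p <= 73 (skipping 2, 3, 5, which divide the discriminant), each new pattern first appears at: mod 7: f = (x + 5)(x^4 + 2x^3 + 4x^2 + x + 4), pattern 4+1; mod 11: f = (x + 1)(x^2 + 4x + 7)(x^2 + 6x + 3), pattern 2+2+1; mod 19: f = (x^5 + 12x + 4), pattern 5. No other pattern occurs in this range, so the set of observed cycle types is {4+1, 2+2+1, 5}. The candidates containing elements of all these cycle types are F_20 (5T3) of order 20, S_5 (5T5) of order 120; the others are excluded. The observed types are precisely the cycle types that occur in F_20 (5T3) (apart from the identity). Each of the other remaining candidates has further cycle types, and by the Chebotarev density theorem the matching factorization patterns would occur for a proportion of primes equal to their share of the group: S_5 (5T5) additionally contains elements of type 3+2, 3+1+1, 2+1+1+1 (50 of its 120 elements, about 42% of primes). None of the 18 primes tested shows any such pattern (for each of these groups the chance of that is below 10^-4), which rules them out. Hence G = F_20 (5T3), of order 20. The Galois group F_20 (5T3) has order 20, so the splitting field has degree 20 over Q.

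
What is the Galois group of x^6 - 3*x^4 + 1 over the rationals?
6T6: A_4 x C_2

The polynomial f is an irreducible sextic over Q, so G = Gal(f/Q) is one of the 16 transitive subgroups 6T1, ..., 6T16 of S_6. The discriminant of f is -419904, which is not a perfect square, so G is not contained in A_6. The transitive groups of degree 6 not contained in A_6 are: C_6 (6T1, order 6), S_3 (6T2, order 6), D_6 (6T3, order 12), C_3 x S_3 (6T5, order 18), A_4 x C_2 (6T6, order 24), S_4 (6T8, order 24), S_3 x S_3 (6T9, order 36), S_4 x C_2 (6T11, order 48), (S_3 x S_3) : C_2 (6T13, order 72), PGL(2,5) (6T14, order 120), S_6 (6T16, order 720). By Dedekind's theorem, for a prime p not dividing disc(f) the degrees of the irreducible factors of f mod p form the cycle type of an element of G. Factoring f modulo the 33 such primes p <= 149 (skipping 2, 3, which divide the discriminant), each new pattern first appears at: mod 5: f = (x^3 + x^2 + 4x + 3)(x^3 + 4x^2 + 4x + 2), pattern 3+3; mod 7: f = (x^6 + 4x^4 + 1), pattern 6; mod 17: f = (x + 2)(x + 15)(x^2 + 6)(x^2 + 12), pattern 2+2+1+1; mod 19: f = (x + 6)(x + 7)(x + 12)(x + 13)(x^2 + 6), pattern 2+1+1+1+1; mod 71: f = (x^2 + 40)(x^2 + 45)(x^2 + 54), pattern 2+2+2. No other pattern occurs in this range, so the set of observed cycle types is {3+3, 6, 2+2+1+1, 2+1+1+1+1, 2+2+2}. The candidates containing elements of all these cycle types are A_4 x C_2 (6T6) of order 24, S_4 x C_2 (6T11) of order 48, (S_3 x S_3) : C_2 (6T13) of order 72, S_6 (6T16) of order 720; the others are excluded. The observed types are precisely the cycle types that occur in A_4 x C_2 (6T6) (apart from the identity). Each of the other remaining candidates has further cycle types, and by the Chebotarev density theorem the matching factorization patterns would occur for a proportion of primes equal to their share of the group: S_4 x C_2 (6T11) additionally contains elements of type 4+2, 4+1+1 (12 of its 48 elements, about 25% of primes); (S_3 x S_3) : C_2 (6T13) additionally contains elements of type 4+2, 3+2+1, 3+1+1+1 (34 of its 72 elements, about 47% of primes); S_6 (6T16) additionally contains elements of type 5+1, 4+2, 4+1+1, 3+2+1, 3+1+1+1 (484 of its 720 elements, about 67% of primes). None of the 33 primes tested shows any such pattern (for each of these groups the chance of that is below 10^-4), which rules them out. Hence G = A_4 x C_2 (6T6), of order 24.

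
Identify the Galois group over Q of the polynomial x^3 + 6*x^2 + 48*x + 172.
3T2: S_3

The polynomial is an irreducible cubic over Q and its discriminant is -415152, which is not a perfect square. For an irreducible cubic, a non-square discriminant gives Galois group S_3.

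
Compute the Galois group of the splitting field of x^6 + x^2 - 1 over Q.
S_4 (order 24)

The polynomial f is an irreducible sextic over Q, so G = Gal(f/Q) is one of the 16 transitive subgroups 6T1, ..., 6T16 of S_6. The discriminant of f is 61504 = 248^2, a perfect square, so G is contained in A_6. The transitive groups of degree 6 contained in A_6 are: A_4 (6T4, order 12), S_4 (6T7, order 24), (C_3 x C_3) : C_4 (6T10, order 36), PSL(2,5) (6T12, order 60), A_6 (6T15, order 360). By Dedekind's theorem, for a prime p not dividing disc(f) the degrees of the irreducible factors of f mod p form the cycle type of an element of G. Factoring f modulo the 79 such primes p <= 419 (skipping 2, 31, which divide the discriminant), each new pattern first appears at: mod 3: f = (x^2 + 1)(x^4 + 2x^2 + 2), pattern 4+2; mod 5: f = (x^3 + x^2 + 3x + 4)(x^3 + 4x^2 + 3x + 1), pattern 3+3; mod 11: f = (x + 3)(x + 8)(x^2 + 4x + 7)(x^2 + 7x + 7), pattern 2+2+1+1; mod 67: f = (x + 2)(x + 3)(x + 11)(x + 56)(x + 64)(x + 65), pattern 1+1+1+1+1+1. No other pattern occurs in this range, so the set of observed cycle types is {4+2, 3+3, 2+2+1+1, 1+1+1+1+1+1}. The candidates containing elements of all these cycle types are S_4 (6T7) of order 24, (C_3 x C_3) : C_4 (6T10) of order 36, A_6 (6T15) of order 360; the others are excluded. The observed types are precisely the cycle types that occur in S_4 (6T7). Each of the other remaining candidates has further cycle types, and by the Chebotarev density theorem the matching factorization patterns would occur for a proportion of primes equal to their share of the group: (C_3 x C_3) : C_4 (6T10) additionally contains elements of type 3+1+1+1 (4 of its 36 elements, about 11% of primes); A_6 (6T15) additionally contains elements of type 5+1, 3+1+1+1 (184 of its 360 elements, about 51% of primes). None of the 79 primes tested shows any such pattern (for each of these groups the chance of that is below 10^-4), which rules them out. Hence G = S_4 (6T7), of order 24.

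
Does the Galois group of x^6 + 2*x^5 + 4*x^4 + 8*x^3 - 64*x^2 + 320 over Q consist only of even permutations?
Yes

The polynomial is irreducible of degree 6 over Q. Its discriminant is 564385546240000 = 23756800^2, a perfect square. A Galois group lies in the alternating group exactly when the discriminant is a square in Q, so the Galois group ((C_3 x C_3) : C_4) is contained in A_6.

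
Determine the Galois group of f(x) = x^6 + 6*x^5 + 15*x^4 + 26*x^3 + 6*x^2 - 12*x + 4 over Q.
D_6

The polynomial f is an irreducible sextic over Q, so G = Gal(f/Q) is one of the 16 transitive subgroups 6T1, ..., 6T16 of S_6. The discriminant of f is 304930925568, which is not a perfect square, so G is not contained in A_6. The transitive groups of degree 6 not contained in A_6 are: C_6 (6T1, order 6), S_3 (6T2, order 6), D_6 (6T3, order 12), C_3 x S_3 (6T5, order 18), A_4 x C_2 (6T6, order 24), S_4 (6T8, order 24), S_3 x S_3 (6T9, order 36), S_4 x C_2 (6T11, order 48), (S_3 x S_3) : C_2 (6T13, order 72), PGL(2,5) (6T14, order 120), S_6 (6T16, order 720). By Dedekind's theorem, for a prime p not dividing disc(f) the degrees of the irreducible factors of f mod p form the cycle type of an element of G. Factoring f modulo the 79 such primes p <= 421 (skipping 2, 3, 41, which divide the discriminant), each new pattern first appears at: mod 5: f = (x^2 + x + 2)(x^2 + 2x + 4)(x^2 + 3x + 3), pattern 2+2+2; mod 7: f = (x^6 + 6x^5 + x^4 + 5x^3 + 6x^2 + 2x + 4), pattern 6; mod 11: f = (x + 2)(x + 7)(x^2 + x + 8)(x^2 + 7x + 2), pattern 2+2+1+1; mod 13: f = (x^3 + 3x^2 + 2x + 12)(x^3 + 3x^2 + 4x + 9), pattern 3+3; mod 61: f = (x + 3)(x + 7)(x + 20)(x + 25)(x + 32)(x + 41), pattern 1+1+1+1+1+1. No other pattern occurs in this range, so the set of observed cycle types is {2+2+2, 6, 2+2+1+1, 3+3, 1+1+1+1+1+1}. The candidates containing elements of all these cycle types are D_6 (6T3) of order 12, A_4 x C_2 (6T6) of order 24, S_3 x S_3 (6T9) of order 36, S_4 x C_2 (6T11) of order 48, (S_3 x S_3) : C_2 (6T13) of order 72, PGL(2,5) (6T14) of order 120, S_6 (6T16) of order 720; the others are excluded. The observed types are precisely the cycle types that occur in D_6 (6T3). Each of the other remaining candidates has further cycle types, and by the Chebotarev density theorem the matching factorization patterns would occur for a proportion of primes equal to their share of the group: A_4 x C_2 (6T6) additionally contains elements of type 2+1+1+1+1 (3 of its 24 elements, about 12% of primes); S_3 x S_3 (6T9) additionally contains elements of type 3+1+1+1 (4 of its 36 elements, about 11% of primes); S_4 x C_2 (6T11) additionally contains elements of type 4+2, 4+1+1, 2+1+1+1+1 (15 of its 48 elements, about 31% of primes); (S_3 x S_3) : C_2 (6T13) additionally contains elements of type 4+2, 3+2+1, 3+1+1+1, 2+1+1+1+1 (40 of its 72 elements, about 56% of primes); PGL(2,5) (6T14) additionally contains elements of type 5+1, 4+1+1 (54 of its 120 elements, about 45% of primes); S_6 (6T16) additionally contains elements of type 5+1, 4+2, 4+1+1, 3+2+1, 3+1+1+1, 2+1+1+1+1 (499 of its 720 elements, about 69% of primes). None of the 79 primes tested shows any such pattern (for each of these groups the chance of that is below 10^-4), which rules them out. Hence G = D_6 (6T3), of order 12.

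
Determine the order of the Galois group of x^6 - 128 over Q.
12

The degree of the splitting field over Q equals the order of the Galois group, so first determine the group. The polynomial f is an irreducible sextic over Q, so G = Gal(f/Q) is one of the 16 transitive subgroups 6T1, ..., 6T16 of S_6. The discriminant of f is 1603087953297408, which is not a perfect square, so G is not contained in A_6. The transitive groups of degree 6 not contained in A_6 are: C_6 (6T1, order 6), S_3 (6T2, order 6), D_6 (6T3, order 12), C_3 x S_3 (6T5, order 18), A_4 x C_2 (6T6, order 24), S_4 (6T8, order 24), S_3 x S_3 (6T9, order 36), S_4 x C_2 (6T11, order 48), (S_3 x S_3) : C_2 (6T13, order 72), PGL(2,5) (6T14, order 120), S_6 (6T16, order 720). By Dedekind's theorem, for a prime p not dividing disc(f) the degrees of the irreducible factors of f mod p form the cycle type of an element of G. Factoring f modulo the 79 such primes p <= 419 (skipping 2, 3, which divide the discriminant), each new pattern first appears at: mod 5: f = (x^2 + 3)(x^2 + 2x + 3)(x^2 + 3x + 3), pattern 2+2+2; mod 7: f = (x^3 + 3)(x^3 + 4), pattern 3+3; mod 13: f = (x^6 + 2), pattern 6; mod 17: f = (x + 7)(x + 10)(x^2 + 7x + 15)(x^2 + 10x + 15), pattern 2+2+1+1; mod 31: f = (x + 4)(x + 7)(x + 11)(x + 20)(x + 24)(x + 27), pattern 1+1+1+1+1+1. No other pattern occurs in this range, so the set of observed cycle types is {2+2+2, 3+3, 6, 2+2+1+1, 1+1+1+1+1+1}. The candidates containing elements of all these cycle types are D_6 (6T3) of order 12, A_4 x C_2 (6T6) of order 24, S_3 x S_3 (6T9) of order 36, S_4 x C_2 (6T11) of order 48, (S_3 x S_3) : C_2 (6T13) of order 72, PGL(2,5) (6T14) of order 120, S_6 (6T16) of order 720; the others are excluded. The observed types are precisely the cycle types that occur in D_6 (6T3). Each of the other remaining candidates has further cycle types, and by the Chebotarev density theorem the matching factorization patterns would occur for a proportion of primes equal to their share of the group: A_4 x C_2 (6T6) additionally contains elements of type 2+1+1+1+1 (3 of its 24 elements, about 12% of primes); S_3 x S_3 (6T9) additionally contains elements of type 3+1+1+1 (4 of its 36 elements, about 11% of primes); S_4 x C_2 (6T11) additionally contains elements of type 4+2, 4+1+1, 2+1+1+1+1 (15 of its 48 elements, about 31% of primes); (S_3 x S_3) : C_2 (6T13) additionally contains elements of type 4+2, 3+2+1, 3+1+1+1, 2+1+1+1+1 (40 of its 72 elements, about 56% of primes); PGL(2,5) (6T14) additionally contains elements of type 5+1, 4+1+1 (54 of its 120 elements, about 45% of primes); S_6 (6T16) additionally contains elements of type 5+1, 4+2, 4+1+1, 3+2+1, 3+1+1+1, 2+1+1+1+1 (499 of its 720 elements, about 69% of primes). None of the 79 primes tested shows any such pattern (for each of these groups the chance of that is below 10^-4), which rules them out. Hence G = D_6 (6T3), of order 12. The Galois group D_6 (6T3) has order 12, so the splitting field has degree 12 over Q.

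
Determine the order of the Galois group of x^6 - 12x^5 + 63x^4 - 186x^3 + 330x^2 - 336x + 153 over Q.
The degree of the splitting field over Q equals the order of the Galois group, so first determine the group. The polynomial f is an irreducible sextic over Q, so G = Gal(f/Q) is one of the 16 transitive subgroups 6T1, ..., 6T16 of S_6. The discriminant of f is -16003008, which is not a perfect square, so G is not contained in A_6. The transitive groups of degree 6 not contained in A_6 are: C_6 (6T1, order 6), S_3 (6T2, order 6), D_6 (6T3, order 12), C_3 x S_3 (6T5, order 18), A_4 x C_2 (6T6, order 24), S_4 (6T8, order 24), S_3 x S_3 (6T9, order 36), S_4 x C_2 (6T11, order 48), (S_3 x S_3) : C_2 (6T13, order 72), PGL(2,5) (6T14, order 120), S_6 (6T16, order 720). By Dedekind's theorem, for a prime p not dividing disc(f) the degrees of the irreducible factors of f mod p form the cycle type of an element of G. Factoring f modulo the 21 such primes p <= 89 (skipping 2, 3, 7, which divide the discriminant), each new pattern first appears at: mod 5: f = (x^6 + 3x^5 + 3x^4 + 4x^3 + 4x + 3), pattern 6; mod 11: f = (x + 7)(x^5 + 3x^4 + 9x^3 + 4x^2 + 5x + 3), pattern 5+1; mod 13: f = (x + 3)(x + 12)(x^4 + 12x^3 + 3x^2 + 1), pattern 4+1+1; mod 23: f = (x + 1)(x + 5)(x^2 + x + 19)(x^2 + 4x + 5), pattern 2+2+1+1; mod 43: f = (x^3 + 13x^2 + x + 3)(x^3 + 18x^2 + 8), pattern 3+3; mod 61: f = (x^2 + 28x + 34)(x^2 + 39x + 52)(x^2 + 43x + 30), pattern 2+2+2. No other pattern occurs in this range, so the set of observed cycle types is {6, 5+1, 4+1+1, 2+2+1+1, 3+3, 2+2+2}. The candidates containing elements of all these cycle types are PGL(2,5) (6T14) of order 120, S_6 (6T16) of order 720; the others are excluded. The observed types are precisely the cycle types that occur in PGL(2,5) (6T14) (apart from the identity). Each of the other remaining candidates has further cycle types, and by the Chebotarev density theorem the matching factorization patterns would occur for a proportion of primes equal to their share of the group: S_6 (6T16) additionally contains elements of type 4+2, 3+2+1, 3+1+1+1, 2+1+1+1+1 (265 of its 720 elements, about 37% of primes). None of the 21 primes tested shows any such pattern (for each of these groups the chance of that is below 10^-4), which rules them out. Hence G = PGL(2,5) (6T14), of order 120. The Galois group PGL(2,5) (6T14) has order 120, so the splitting field has degree 120 over Q.

120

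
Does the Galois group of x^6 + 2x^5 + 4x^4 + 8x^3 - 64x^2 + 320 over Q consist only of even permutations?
Yes

The polynomial is irreducible of degree 6 over Q. Its discriminant is 564385546240000 = 23756800^2, a perfect square. A Galois group lies in the alternating group exactly when the discriminant is a square in Q, so the Galois group ((C_3 x C_3) : C_4) is contained in A_6.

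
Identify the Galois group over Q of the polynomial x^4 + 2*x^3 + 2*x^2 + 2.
A_4, the alternating group on 4 letters

The polynomial is an irreducible quartic over Q and its discriminant is 3136 = 56^2, a perfect square, so the Galois group is contained in A_4. The resolvent cubic y^3 - 2*y^2 - 8*y + 8 is irreducible over Q. An irreducible resolvent with square discriminant gives A_4.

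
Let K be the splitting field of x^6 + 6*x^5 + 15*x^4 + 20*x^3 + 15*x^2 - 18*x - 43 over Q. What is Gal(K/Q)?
The polynomial f is an irreducible sextic over Q, so G = Gal(f/Q) is one of the 16 transitive subgroups 6T1, ..., 6T16 of S_6. The discriminant of f is 746496000000 = 864000^2, a perfect square, so G is contained in A_6. The transitive groups of degree 6 contained in A_6 are: A_4 (6T4, order 12), S_4 (6T7, order 24), (C_3 x C_3) : C_4 (6T10, order 36), PSL(2,5) (6T12, order 60), A_6 (6T15, order 360). By Dedekind's theorem, for a prime p not dividing disc(f) the degrees of the irreducible factors of f mod p form the cycle type of an element of G. Factoring f modulo the 6 such primes p <= 23 (skipping 2, 3, 5, which divide the discriminant), each new pattern first appears at: mod 7: f = (x + 5)(x^5 + x^4 + 3x^3 + 5x^2 + 4x + 4), pattern 5+1; mod 23: f = (x + 3)(x + 12)(x + 17)(x^3 + 20x^2 + 4x + 15), pattern 3+1+1+1. No other pattern occurs in this range, so the set of observed cycle types is {5+1, 3+1+1+1}. Among the candidates above, the only group containing elements of all these cycle types is A_6 (6T15) — each of A_4 (6T4), S_4 (6T7), (C_3 x C_3) : C_4 (6T10), PSL(2,5) (6T12) lacks at least one of them. Hence G = A_6 (6T15), of order 360.

A_6, the alternating group on 6 letters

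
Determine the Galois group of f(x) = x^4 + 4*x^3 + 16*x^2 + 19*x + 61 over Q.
C_4 (order 4)

The polynomial is an irreducible quartic over Q and its discriminant is 14535125, which is not a perfect square, so the Galois group is not contained in A_4. The resolvent cubic y^3 - 16*y^2 - 168*y + 2567 has exactly one rational root, so the Galois group is C_4 or D_4. The quartic becomes reducible over Q(sqrt(disc)), so the group is C_4.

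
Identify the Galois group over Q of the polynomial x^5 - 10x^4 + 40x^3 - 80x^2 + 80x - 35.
F_20

The polynomial f is an irreducible quintic over Q, so G = Gal(f/Q) is a transitive subgroup of S_5: one of C_5 (5T1, order 5), D_5 (5T2, order 10), F_20 (5T3, order 20), A_5 (5T4, order 60) or S_5 (5T5, order 120). The discriminant of f is 253125, which is not a perfect square, so G is not contained in A_5. The transitive groups of degree 5 not contained in A_5 are: F_20 (5T3, order 20), S_5 (5T5, order 120). By Dedekind's theorem, for a prime p not dividing disc(f) the degrees of the irreducible factors of f mod p form the cycle type of an element of G. Factoring f modulo the 18 such primes p <= 71 (skipping 3, 5, which divide the discriminant), each new pattern first appears at: mod 2: f = (x + 1)(x^4 + x^3 + x^2 + x + 1), pattern 4+1; mod 11: f = (x^5 + x^4 + 7x^3 + 8x^2 + 3x + 9), pattern 5; mod 19: f = (x + 7)(x^2 + 8x + 4)(x^2 + 13x + 13), pattern 2+2+1; mod 41: f = (x + 1)(x + 5)(x + 11)(x + 27)(x + 28), pattern 1+1+1+1+1. No other pattern occurs in this range, so the set of observed cycle types is {4+1, 5, 2+2+1, 1+1+1+1+1}. The candidates containing elements of all these cycle types are F_20 (5T3) of order 20, S_5 (5T5) of order 120; the others are excluded. The observed types are precisely the cycle types that occur in F_20 (5T3). Each of the other remaining candidates has further cycle types, and by the Chebotarev density theorem the matching factorization patterns would occur for a proportion of primes equal to their share of the group: S_5 (5T5) additionally contains elements of type 3+2, 3+1+1, 2+1+1+1 (50 of its 120 elements, about 42% of primes). None of the 18 primes tested shows any such pattern (for each of these groups the chance of that is below 10^-4), which rules them out. Hence G = F_20 (5T3), of order 20.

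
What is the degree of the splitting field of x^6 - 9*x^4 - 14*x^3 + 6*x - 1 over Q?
24

The degree of the splitting field over Q equals the order of the Galois group, so first determine the group. The polynomial f is an irreducible sextic over Q, so G = Gal(f/Q) is one of the 16 transitive subgroups 6T1, ..., 6T16 of S_6. The discriminant of f is -151585344, which is not a perfect square, so G is not contained in A_6. The transitive groups of degree 6 not contained in A_6 are: C_6 (6T1, order 6), S_3 (6T2, order 6), D_6 (6T3, order 12), C_3 x S_3 (6T5, order 18), A_4 x C_2 (6T6, order 24), S_4 (6T8, order 24), S_3 x S_3 (6T9, order 36), S_4 x C_2 (6T11, order 48), (S_3 x S_3) : C_2 (6T13, order 72), PGL(2,5) (6T14, order 120), S_6 (6T16, order 720). By Dedekind's theorem, for a prime p not dividing disc(f) the degrees of the irreducible factors of f mod p form the cycle type of an element of G. Factoring f modulo the 33 such primes p <= 151 (skipping 2, 3, 19, which divide the discriminant), each new pattern first appears at: mod 5: f = (x^3 + x^2 + 3x + 1)(x^3 + 4x^2 + 4x + 4), pattern 3+3; mod 7: f = (x^6 + 5x^4 + 6x + 6), pattern 6; mod 17: f = (x + 12)(x + 16)(x^2 + 9x + 11)(x^2 + 14x + 4), pattern 2+2+1+1; mod 71: f = (x^2 + 11x + 17)(x^2 + 21x + 31)(x^2 + 39x + 26), pattern 2+2+2; mod 107: f = (x + 15)(x + 43)(x + 79)(x + 91)(x^2 + 93x + 41), pattern 2+1+1+1+1. No other pattern occurs in this range, so the set of observed cycle types is {3+3, 6, 2+2+1+1, 2+2+2, 2+1+1+1+1}. The candidates containing elements of all these cycle types are A_4 x C_2 (6T6) of order 24, S_4 x C_2 (6T11) of order 48, (S_3 x S_3) : C_2 (6T13) of order 72, S_6 (6T16) of order 720; the others are excluded. The observed types are precisely the cycle types that occur in A_4 x C_2 (6T6) (apart from the identity). Each of the other remaining candidates has further cycle types, and by the Chebotarev density theorem the matching factorization patterns would occur for a proportion of primes equal to their share of the group: S_4 x C_2 (6T11) additionally contains elements of type 4+2, 4+1+1 (12 of its 48 elements, about 25% of primes); (S_3 x S_3) : C_2 (6T13) additionally contains elements of type 4+2, 3+2+1, 3+1+1+1 (34 of its 72 elements, about 47% of primes); S_6 (6T16) additionally contains elements of type 5+1, 4+2, 4+1+1, 3+2+1, 3+1+1+1 (484 of its 720 elements, about 67% of primes). None of the 33 primes tested shows any such pattern (for each of these groups the chance of that is below 10^-4), which rules them out. Hence G = A_4 x C_2 (6T6), of order 24. The Galois group A_4 x C_2 (6T6) has order 24, so the splitting field has degree 24 over Q.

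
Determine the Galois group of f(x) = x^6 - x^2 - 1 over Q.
S_4

The polynomial f is an irreducible sextic over Q, so G = Gal(f/Q) is one of the 16 transitive subgroups 6T1, ..., 6T16 of S_6. The discriminant of f is 33856 = 184^2, a perfect square, so G is contained in A_6. The transitive groups of degree 6 contained in A_6 are: A_4 (6T4, order 12), S_4 (6T7, order 24), (C_3 x C_3) : C_4 (6T10, order 36), PSL(2,5) (6T12, order 60), A_6 (6T15, order 360). By Dedekind's theorem, for a prime p not dividing disc(f) the degrees of the irreducible factors of f mod p form the cycle type of an element of G. Factoring f modulo the 79 such primes p <= 419 (skipping 2, 23, which divide the discriminant), each new pattern first appears at: mod 3: f = (x^3 + x^2 + 2x + 1)(x^3 + 2x^2 + 2x + 2), pattern 3+3; mod 5: f = (x^2 + 3)(x^4 + 2x^2 + 3), pattern 4+2; mod 19: f = (x + 5)(x + 14)(x^2 + 9x + 15)(x^2 + 10x + 15), pattern 2+2+1+1; mod 223: f = (x + 16)(x + 57)(x + 78)(x + 145)(x + 166)(x + 207), pattern 1+1+1+1+1+1. No other pattern occurs in this range, so the set of observed cycle types is {3+3, 4+2, 2+2+1+1, 1+1+1+1+1+1}. The candidates containing elements of all these cycle types are S_4 (6T7) of order 24, (C_3 x C_3) : C_4 (6T10) of order 36, A_6 (6T15) of order 360; the others are excluded. The observed types are precisely the cycle types that occur in S_4 (6T7). Each of the other remaining candidates has further cycle types, and by the Chebotarev density theorem the matching factorization patterns would occur for a proportion of primes equal to their share of the group: (C_3 x C_3) : C_4 (6T10) additionally contains elements of type 3+1+1+1 (4 of its 36 elements, about 11% of primes); A_6 (6T15) additionally contains elements of type 5+1, 3+1+1+1 (184 of its 360 elements, about 51% of primes). None of the 79 primes tested shows any such pattern (for each of these groups the chance of that is below 10^-4), which rules them out. Hence G = S_4 (6T7), of order 24.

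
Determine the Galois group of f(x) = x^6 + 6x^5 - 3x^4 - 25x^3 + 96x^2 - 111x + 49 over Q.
C_3 x S_3, the group 6T5 of order 18

The polynomial f is an irreducible sextic over Q, so G = Gal(f/Q) is one of the 16 transitive subgroups 6T1, ..., 6T16 of S_6. The discriminant of f is -152796047606667, which is not a perfect square, so G is not contained in A_6. The transitive groups of degree 6 not contained in A_6 are: C_6 (6T1, order 6), S_3 (6T2, order 6), D_6 (6T3, order 12), C_3 x S_3 (6T5, order 18), A_4 x C_2 (6T6, order 24), S_4 (6T8, order 24), S_3 x S_3 (6T9, order 36), S_4 x C_2 (6T11, order 48), (S_3 x S_3) : C_2 (6T13, order 72), PGL(2,5) (6T14, order 120), S_6 (6T16, order 720). By Dedekind's theorem, for a prime p not dividing disc(f) the degrees of the irreducible factors of f mod p form the cycle type of an element of G. Factoring f modulo the 33 such primes p <= 149 (skipping 3, 43, which divide the discriminant), each new pattern first appears at: mod 2: f = (x^6 + x^4 + x^3 + x + 1), pattern 6; mod 7: f = (x)(x + 1)(x + 2)(x^3 + 3x^2 + 4), pattern 3+1+1+1; mod 17: f = (x^2 + 4x + 15)(x^2 + 6x + 16)(x^2 + 13x + 16), pattern 2+2+2; mod 19: f = (x^3 + 3x^2 + x + 6)(x^3 + 3x^2 + 6x + 5), pattern 3+3; mod 73: f = (x + 3)(x + 24)(x + 35)(x + 38)(x + 54)(x + 71), pattern 1+1+1+1+1+1. No other pattern occurs in this range, so the set of observed cycle types is {6, 3+1+1+1, 2+2+2, 3+3, 1+1+1+1+1+1}. The candidates containing elements of all these cycle types are C_3 x S_3 (6T5) of order 18, S_3 x S_3 (6T9) of order 36, (S_3 x S_3) : C_2 (6T13) of order 72, S_6 (6T16) of order 720; the others are excluded. The observed types are precisely the cycle types that occur in C_3 x S_3 (6T5). Each of the other remaining candidates has further cycle types, and by the Chebotarev density theorem the matching factorization patterns would occur for a proportion of primes equal to their share of the group: S_3 x S_3 (6T9) additionally contains elements of type 2+2+1+1 (9 of its 36 elements, about 25% of primes); (S_3 x S_3) : C_2 (6T13) additionally contains elements of type 4+2, 3+2+1, 2+2+1+1, 2+1+1+1+1 (45 of its 72 elements, about 62% of primes); S_6 (6T16) additionally contains elements of type 5+1, 4+2, 4+1+1, 3+2+1, 2+2+1+1, 2+1+1+1+1 (504 of its 720 elements, about 70% of primes). None of the 33 primes tested shows any such pattern (for each of these groups the chance of that is below 10^-4), which rules them out. Hence G = C_3 x S_3 (6T5), of order 18.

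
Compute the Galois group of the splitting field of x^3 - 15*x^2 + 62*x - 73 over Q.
The polynomial is an irreducible cubic over Q and its discriminant is 4225 = 65^2, a perfect square. For an irreducible cubic, a square discriminant forces the Galois group to be A_3, the cyclic group of order 3.

C_3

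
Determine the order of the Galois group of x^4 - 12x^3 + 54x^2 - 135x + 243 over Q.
The degree of the splitting field over Q equals the order of the Galois group, so first determine the group. The polynomial is an irreducible quartic over Q and its discriminant is 121699989, which is not a perfect square, so the Galois group is not contained in A_4. The resolvent cubic y^3 - 54*y^2 + 648*y - 729 is irreducible over Q. An irreducible resolvent with non-square discriminant gives S_4. The Galois group S_4 (4T5) has order 24, so the splitting field has degree 24 over Q.

24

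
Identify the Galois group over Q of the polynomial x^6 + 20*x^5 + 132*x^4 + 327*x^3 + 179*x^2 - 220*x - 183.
The polynomial f is an irreducible sextic over Q, so G = Gal(f/Q) is one of the 16 transitive subgroups 6T1, ..., 6T16 of S_6. The discriminant of f is 8413926734596681 = 91727459^2, a perfect square, so G is contained in A_6. The transitive groups of degree 6 contained in A_6 are: A_4 (6T4, order 12), S_4 (6T7, order 24), (C_3 x C_3) : C_4 (6T10, order 36), PSL(2,5) (6T12, order 60), A_6 (6T15, order 360). By Dedekind's theorem, for a prime p not dividing disc(f) the degrees of the irreducible factors of f mod p form the cycle type of an element of G. Factoring f modulo the 21 such primes p <= 79 (skipping 19, which divides the discriminant), each new pattern first appears at: mod 2: f = (x + 1)(x^5 + x^4 + x^3 + x + 1), pattern 5+1; mod 7: f = (x^3 + 3)(x^3 + 6x^2 + 6x + 2), pattern 3+3; mod 61: f = (x)(x + 40)(x^2 + 47x + 14)(x^2 + 55x + 41), pattern 2+2+1+1. No other pattern occurs in this range, so the set of observed cycle types is {5+1, 3+3, 2+2+1+1}. The candidates containing elements of all these cycle types are PSL(2,5) (6T12) of order 60, A_6 (6T15) of order 360; the others are excluded. The observed types are precisely the cycle types that occur in PSL(2,5) (6T12) (apart from the identity). Each of the other remaining candidates has further cycle types, and by the Chebotarev density theorem the matching factorization patterns would occur for a proportion of primes equal to their share of the group: A_6 (6T15) additionally contains elements of type 4+2, 3+1+1+1 (130 of its 360 elements, about 36% of primes). None of the 21 primes tested shows any such pattern (for each of these groups the chance of that is below 10^-4), which rules them out. Hence G = PSL(2,5) (6T12), of order 60.

PSL(2,5) (order 60)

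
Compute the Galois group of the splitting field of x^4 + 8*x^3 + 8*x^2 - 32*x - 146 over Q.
D_4 (order 8)

The polynomial is an irreducible quartic over Q and its discriminant is -658409472, which is not a perfect square, so the Galois group is not contained in A_4. The resolvent cubic y^3 - 8*y^2 + 328*y + 3648 has exactly one rational root, so the Galois group is C_4 or D_4. The quartic remains irreducible over Q(sqrt(disc)), so the group is D_4.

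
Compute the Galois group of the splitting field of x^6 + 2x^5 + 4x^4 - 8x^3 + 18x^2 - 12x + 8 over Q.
The polynomial f is an irreducible sextic over Q, so G = Gal(f/Q) is one of the 16 transitive subgroups 6T1, ..., 6T16 of S_6. The discriminant of f is -4014080000, which is not a perfect square, so G is not contained in A_6. The transitive groups of degree 6 not contained in A_6 are: C_6 (6T1, order 6), S_3 (6T2, order 6), D_6 (6T3, order 12), C_3 x S_3 (6T5, order 18), A_4 x C_2 (6T6, order 24), S_4 (6T8, order 24), S_3 x S_3 (6T9, order 36), S_4 x C_2 (6T11, order 48), (S_3 x S_3) : C_2 (6T13, order 72), PGL(2,5) (6T14, order 120), S_6 (6T16, order 720). By Dedekind's theorem, for a prime p not dividing disc(f) the degrees of the irreducible factors of f mod p form the cycle type of an element of G. Factoring f modulo the 22 such primes p <= 97 (skipping 2, 5, 7, which divide the discriminant), each new pattern first appears at: mod 3: f = (x^3 + 2x + 1)(x^3 + 2x^2 + 2x + 2), pattern 3+3; mod 13: f = (x + 7)(x + 12)(x^4 + 9x^3 + 9x^2 + x + 10), pattern 4+1+1; mod 37: f = (x^2 + 14x + 17)(x^2 + 30x + 25)(x^2 + 32x + 21), pattern 2+2+2; mod 43: f = (x + 3)(x + 27)(x^2 + 23x + 24)(x^2 + 35x + 20), pattern 2+2+1+1. No other pattern occurs in this range, so the set of observed cycle types is {3+3, 4+1+1, 2+2+2, 2+2+1+1}. The candidates containing elements of all these cycle types are S_4 (6T8) of order 24, S_4 x C_2 (6T11) of order 48, PGL(2,5) (6T14) of order 120, S_6 (6T16) of order 720; the others are excluded. The observed types are precisely the cycle types that occur in S_4 (6T8) (apart from the identity). Each of the other remaining candidates has further cycle types, and by the Chebotarev density theorem the matching factorization patterns would occur for a proportion of primes equal to their share of the group: S_4 x C_2 (6T11) additionally contains elements of type 6, 4+2, 2+1+1+1+1 (17 of its 48 elements, about 35% of primes); PGL(2,5) (6T14) additionally contains elements of type 6, 5+1 (44 of its 120 elements, about 37% of primes); S_6 (6T16) additionally contains elements of type 6, 5+1, 4+2, 3+2+1, 3+1+1+1, 2+1+1+1+1 (529 of its 720 elements, about 73% of primes). None of the 22 primes tested shows any such pattern (for each of these groups the chance of that is below 10^-4), which rules them out. Hence G = S_4 (6T8), of order 24.

6T8: S_4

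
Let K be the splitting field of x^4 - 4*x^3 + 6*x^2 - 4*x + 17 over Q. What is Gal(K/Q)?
The polynomial is an irreducible quartic over Q and its discriminant is 1048576 = 1024^2, a perfect square, so the Galois group is contained in A_4. The resolvent cubic y^3 - 6*y^2 - 52*y + 120 splits completely over Q, which gives the Klein four-group V_4.

V_4, the Klein four-group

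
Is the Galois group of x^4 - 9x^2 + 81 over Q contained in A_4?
Yes

The polynomial is irreducible of degree 4 over Q. Its discriminant is 76527504 = 8748^2, a perfect square. A Galois group lies in the alternating group exactly when the discriminant is a square in Q, so the Galois group (V_4) is contained in A_4.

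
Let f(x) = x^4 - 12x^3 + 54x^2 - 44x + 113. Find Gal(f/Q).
C_4, the cyclic group of order 4

The polynomial is an irreducible quartic over Q and its discriminant is 2424307712, which is not a perfect square, so the Galois group is not contained in A_4. The resolvent cubic y^3 - 54*y^2 + 76*y + 6200 has exactly one rational root, so the Galois group is C_4 or D_4. The quartic becomes reducible over Q(sqrt(disc)), so the group is C_4.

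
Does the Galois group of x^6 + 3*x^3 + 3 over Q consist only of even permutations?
No

The polynomial is irreducible of degree 6 over Q. Its discriminant is -177147, which is not a perfect square. A Galois group lies in the alternating group exactly when the discriminant is a square in Q, so the Galois group (C_3 x S_3) is not contained in A_6.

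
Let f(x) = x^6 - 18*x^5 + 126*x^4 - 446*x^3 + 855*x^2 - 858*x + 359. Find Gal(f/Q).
A_4 x C_2

The polynomial f is an irreducible sextic over Q, so G = Gal(f/Q) is one of the 16 transitive subgroups 6T1, ..., 6T16 of S_6. The discriminant of f is -151585344, which is not a perfect square, so G is not contained in A_6. The transitive groups of degree 6 not contained in A_6 are: C_6 (6T1, order 6), S_3 (6T2, order 6), D_6 (6T3, order 12), C_3 x S_3 (6T5, order 18), A_4 x C_2 (6T6, order 24), S_4 (6T8, order 24), S_3 x S_3 (6T9, order 36), S_4 x C_2 (6T11, order 48), (S_3 x S_3) : C_2 (6T13, order 72), PGL(2,5) (6T14, order 120), S_6 (6T16, order 720). By Dedekind's theorem, for a prime p not dividing disc(f) the degrees of the irreducible factors of f mod p form the cycle type of an element of G. Factoring f modulo the 33 such primes p <= 151 (skipping 2, 3, 19, which divide the discriminant), each new pattern first appears at: mod 5: f = (x^3 + 2x + 1)(x^3 + 2x^2 + 4x + 4), pattern 3+3; mod 7: f = (x^6 + 3x^5 + 2x^3 + x^2 + 3x + 2), pattern 6; mod 17: f = (x + 9)(x + 13)(x^2 + 3x + 10)(x^2 + 8x + 5), pattern 2+2+1+1; mod 71: f = (x^2 + 5x + 64)(x^2 + 15x + 48)(x^2 + 33x + 60), pattern 2+2+2; mod 107: f = (x + 12)(x + 40)(x + 76)(x + 88)(x^2 + 87x + 92), pattern 2+1+1+1+1. No other pattern occurs in this range, so the set of observed cycle types is {3+3, 6, 2+2+1+1, 2+2+2, 2+1+1+1+1}. The candidates containing elements of all these cycle types are A_4 x C_2 (6T6) of order 24, S_4 x C_2 (6T11) of order 48, (S_3 x S_3) : C_2 (6T13) of order 72, S_6 (6T16) of order 720; the others are excluded. The observed types are precisely the cycle types that occur in A_4 x C_2 (6T6) (apart from the identity). Each of the other remaining candidates has further cycle types, and by the Chebotarev density theorem the matching factorization patterns would occur for a proportion of primes equal to their share of the group: S_4 x C_2 (6T11) additionally contains elements of type 4+2, 4+1+1 (12 of its 48 elements, about 25% of primes); (S_3 x S_3) : C_2 (6T13) additionally contains elements of type 4+2, 3+2+1, 3+1+1+1 (34 of its 72 elements, about 47% of primes); S_6 (6T16) additionally contains elements of type 5+1, 4+2, 4+1+1, 3+2+1, 3+1+1+1 (484 of its 720 elements, about 67% of primes). None of the 33 primes tested shows any such pattern (for each of these groups the chance of that is below 10^-4), which rules them out. Hence G = A_4 x C_2 (6T6), of order 24.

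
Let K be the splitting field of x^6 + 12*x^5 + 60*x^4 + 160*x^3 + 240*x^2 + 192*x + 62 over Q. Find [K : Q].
12

The degree of the splitting field over Q equals the order of the Galois group, so first determine the group. The polynomial f is an irreducible sextic over Q, so G = Gal(f/Q) is one of the 16 transitive subgroups 6T1, ..., 6T16 of S_6. The discriminant of f is 1492992, which is not a perfect square, so G is not contained in A_6. The transitive groups of degree 6 not contained in A_6 are: C_6 (6T1, order 6), S_3 (6T2, order 6), D_6 (6T3, order 12), C_3 x S_3 (6T5, order 18), A_4 x C_2 (6T6, order 24), S_4 (6T8, order 24), S_3 x S_3 (6T9, order 36), S_4 x C_2 (6T11, order 48), (S_3 x S_3) : C_2 (6T13, order 72), PGL(2,5) (6T14, order 120), S_6 (6T16, order 720). By Dedekind's theorem, for a prime p not dividing disc(f) the degrees of the irreducible factors of f mod p form the cycle type of an element of G. Factoring f modulo the 79 such primes p <= 419 (skipping 2, 3, which divide the discriminant), each new pattern first appears at: mod 5: f = (x^2 + 3)(x^2 + 3x + 4)(x^2 + 4x + 1), pattern 2+2+2; mod 7: f = (x^3 + 6x^2 + 5x + 4)(x^3 + 6x^2 + 5x + 5), pattern 3+3; mod 13: f = (x^6 + 12x^5 + 8x^4 + 4x^3 + 6x^2 + 10x + 10), pattern 6; mod 17: f = (x + 7)(x + 14)(x^2 + 9x + 5)(x^2 + 16x + 2), pattern 2+2+1+1; mod 31: f = (x)(x + 4)(x + 12)(x + 14)(x + 21)(x + 23), pattern 1+1+1+1+1+1. No other pattern occurs in this range, so the set of observed cycle types is {2+2+2, 3+3, 6, 2+2+1+1, 1+1+1+1+1+1}. The candidates containing elements of all these cycle types are D_6 (6T3) of order 12, A_4 x C_2 (6T6) of order 24, S_3 x S_3 (6T9) of order 36, S_4 x C_2 (6T11) of order 48, (S_3 x S_3) : C_2 (6T13) of order 72, PGL(2,5) (6T14) of order 120, S_6 (6T16) of order 720; the others are excluded. The observed types are precisely the cycle types that occur in D_6 (6T3). Each of the other remaining candidates has further cycle types, and by the Chebotarev density theorem the matching factorization patterns would occur for a proportion of primes equal to their share of the group: A_4 x C_2 (6T6) additionally contains elements of type 2+1+1+1+1 (3 of its 24 elements, about 12% of primes); S_3 x S_3 (6T9) additionally contains elements of type 3+1+1+1 (4 of its 36 elements, about 11% of primes); S_4 x C_2 (6T11) additionally contains elements of type 4+2, 4+1+1, 2+1+1+1+1 (15 of its 48 elements, about 31% of primes); (S_3 x S_3) : C_2 (6T13) additionally contains elements of type 4+2, 3+2+1, 3+1+1+1, 2+1+1+1+1 (40 of its 72 elements, about 56% of primes); PGL(2,5) (6T14) additionally contains elements of type 5+1, 4+1+1 (54 of its 120 elements, about 45% of primes); S_6 (6T16) additionally contains elements of type 5+1, 4+2, 4+1+1, 3+2+1, 3+1+1+1, 2+1+1+1+1 (499 of its 720 elements, about 69% of primes). None of the 79 primes tested shows any such pattern (for each of these groups the chance of that is below 10^-4), which rules them out. Hence G = D_6 (6T3), of order 12. The Galois group D_6 (6T3) has order 12, so the splitting field has degree 12 over Q.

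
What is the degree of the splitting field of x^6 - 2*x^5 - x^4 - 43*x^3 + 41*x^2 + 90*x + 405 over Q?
36

The degree of the splitting field over Q equals the order of the Galois group, so first determine the group. The polynomial f is an irreducible sextic over Q, so G = Gal(f/Q) is one of the 16 transitive subgroups 6T1, ..., 6T16 of S_6. The discriminant of f is 2074895878550625 = 45551025^2, a perfect square, so G is contained in A_6. The transitive groups of degree 6 contained in A_6 are: A_4 (6T4, order 12), S_4 (6T7, order 24), (C_3 x C_3) : C_4 (6T10, order 36), PSL(2,5) (6T12, order 60), A_6 (6T15, order 360). By Dedekind's theorem, for a prime p not dividing disc(f) the degrees of the irreducible factors of f mod p form the cycle type of an element of G. Factoring f modulo the 19 such primes p <= 83 (skipping 3, 5, 13, 29, which divide the discriminant), each new pattern first appears at: mod 2: f = (x^2 + x + 1)(x^4 + x^3 + x^2 + x + 1), pattern 4+2; mod 11: f = (x^3 + 10x^2 + 3x + 9)(x^3 + 10x^2 + 6x + 1), pattern 3+3; mod 19: f = (x + 7)(x + 8)(x^2 + 10x + 4)(x^2 + 11x + 8), pattern 2+2+1+1; mod 61: f = (x + 34)(x + 41)(x + 46)(x^3 + 60x^2 + 34x + 3), pattern 3+1+1+1. No other pattern occurs in this range, so the set of observed cycle types is {4+2, 3+3, 2+2+1+1, 3+1+1+1}. The candidates containing elements of all these cycle types are (C_3 x C_3) : C_4 (6T10) of order 36, A_6 (6T15) of order 360; the others are excluded. The observed types are precisely the cycle types that occur in (C_3 x C_3) : C_4 (6T10) (apart from the identity). Each of the other remaining candidates has further cycle types, and by the Chebotarev density theorem the matching factorization patterns would occur for a proportion of primes equal to their share of the group: A_6 (6T15) additionally contains elements of type 5+1 (144 of its 360 elements, about 40% of primes). None of the 19 primes tested shows any such pattern (for each of these groups the chance of that is below 10^-4), which rules them out. Hence G = (C_3 x C_3) : C_4 (6T10), of order 36. The Galois group (C_3 x C_3) : C_4 (6T10) has order 36, so the splitting field has degree 36 over Q.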